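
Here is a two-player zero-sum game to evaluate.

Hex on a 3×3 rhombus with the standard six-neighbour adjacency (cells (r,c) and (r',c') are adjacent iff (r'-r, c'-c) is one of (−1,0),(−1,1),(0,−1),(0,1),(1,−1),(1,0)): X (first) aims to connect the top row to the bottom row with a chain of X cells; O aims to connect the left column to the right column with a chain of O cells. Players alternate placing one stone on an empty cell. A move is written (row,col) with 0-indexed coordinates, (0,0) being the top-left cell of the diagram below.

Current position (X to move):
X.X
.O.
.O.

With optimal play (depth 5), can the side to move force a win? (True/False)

ply 1, X at X.X/.O./.O. | (0,1)=-1→XXX/.O./.O.*; (1,0)=-1→X.X/XO./.O.; (1,2)=-1→X.X/.OX/.O.; (2,0)=-1→X.X/.O./XO.; (2,2)=-1→X.X/.O./.OX
ply 2, O at XXX/.O./.O. | (1,0)=+1→XXX/OO./.O.*; (1,2)=+1→XXX/.OO/.O.; (2,0)=+1→XXX/.O./OO.; (2,2)=+1→XXX/.O./.OO
ply 3, X at XXX/OO./.O. | (1,2)=-1→XXX/OOX/.O.*; (2,0)=-1→XXX/OO./XO.; (2,2)=-1→XXX/OO./.OX
ply 4, O at XXX/OOX/.O. | (2,0)=-1→XXX/OOX/OO.; (2,2)=+1→XXX/OOX/.OO*
ply 5: XXX/OOX/.OO is terminal -1 (X); from X.X/.O./.O. depth 5

X winning at [X.X/.O./.O.]: False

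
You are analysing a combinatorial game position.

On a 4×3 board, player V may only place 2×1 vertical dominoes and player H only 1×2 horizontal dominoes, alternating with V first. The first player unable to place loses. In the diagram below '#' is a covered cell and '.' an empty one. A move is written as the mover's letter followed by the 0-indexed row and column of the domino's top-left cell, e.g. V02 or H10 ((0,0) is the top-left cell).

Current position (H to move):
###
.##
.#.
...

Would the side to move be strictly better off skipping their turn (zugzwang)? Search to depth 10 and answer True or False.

p1 H@[###/.##/.#./...]: H30[###/.##/.#./##.]-1* H31[###/.##/.#./.##]-1
p2 V@[###/.##/.#./##.]: V10[###/###/##./##.]+1* V22[###/.##/.##/###]+1
p3 H@[###/###/##./##.] terminal -1; root [###/.##/.#./...] d10
suppose H passes — search the same position with V to move:
pass> p1 V@[###/.##/.#./...]: V10[###/###/##./...]-1 V20[###/.##/##./#..]-1 V22[###/.##/.##/..#]+1*
pass> p2 H@[###/.##/.##/..#]: H30[###/.##/.##/###]-1*
pass> p3 V@[###/.##/.##/###]: V10[###/###/###/###]+1*
pass> p4 H@[###/###/###/###] terminal -1; root [###/.##/.#./...] d10
for H: play -1, pass -1

zugzwang(###/.##/.#./..., H) = False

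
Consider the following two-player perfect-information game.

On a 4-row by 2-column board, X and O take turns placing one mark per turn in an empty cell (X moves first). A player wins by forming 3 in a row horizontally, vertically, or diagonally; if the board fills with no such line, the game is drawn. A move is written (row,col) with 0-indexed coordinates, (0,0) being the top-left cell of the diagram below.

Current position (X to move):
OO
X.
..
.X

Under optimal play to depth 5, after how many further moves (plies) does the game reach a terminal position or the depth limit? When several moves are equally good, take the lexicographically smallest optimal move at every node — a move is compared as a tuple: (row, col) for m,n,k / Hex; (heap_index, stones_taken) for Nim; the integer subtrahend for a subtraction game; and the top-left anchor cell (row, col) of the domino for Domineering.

PV length from [OO/X./../.X]: 4 plies

ply 1, X at OO/X./../.X | (1,1)=+0→OO/XX/../.X*; (2,0)=+0→OO/X./X./.X; (2,1)=+0→OO/X./.X/.X; (3,0)=+0→OO/X./../XX
ply 2, O at OO/XX/../.X | (2,0)=-1→OO/XX/O./.X; (2,1)=+0→OO/XX/.O/.X*; (3,0)=-1→OO/XX/../OX
ply 3, X at OO/XX/.O/.X | (2,0)=+0→OO/XX/XO/.X*; (3,0)=+0→OO/XX/.O/XX
ply 4, O at OO/XX/XO/.X | (3,0)=+0→OO/XX/XO/OX*
ply 5: OO/XX/XO/OX is terminal +0 (X); from OO/X./../.X depth 5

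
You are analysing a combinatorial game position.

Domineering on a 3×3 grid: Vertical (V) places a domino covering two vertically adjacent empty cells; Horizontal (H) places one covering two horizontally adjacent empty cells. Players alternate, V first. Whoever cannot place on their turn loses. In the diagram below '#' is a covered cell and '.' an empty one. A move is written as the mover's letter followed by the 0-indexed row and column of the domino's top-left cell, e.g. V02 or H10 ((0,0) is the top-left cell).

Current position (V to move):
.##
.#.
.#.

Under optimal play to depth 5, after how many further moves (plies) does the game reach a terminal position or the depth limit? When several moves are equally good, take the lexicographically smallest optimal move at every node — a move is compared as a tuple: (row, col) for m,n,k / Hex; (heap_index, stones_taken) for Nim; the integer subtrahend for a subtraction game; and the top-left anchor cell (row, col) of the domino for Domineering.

[.##/.#./.#.] V move#1: V00:+1/###/##./.#.*, V10:+1/.##/##./##., V12:+1/.##/.##/.##
[###/##./.#.] end (terminal -1, H#2); searched .##/.#./.#. to 5

PV length from [.##/.#./.#.]: 1 ply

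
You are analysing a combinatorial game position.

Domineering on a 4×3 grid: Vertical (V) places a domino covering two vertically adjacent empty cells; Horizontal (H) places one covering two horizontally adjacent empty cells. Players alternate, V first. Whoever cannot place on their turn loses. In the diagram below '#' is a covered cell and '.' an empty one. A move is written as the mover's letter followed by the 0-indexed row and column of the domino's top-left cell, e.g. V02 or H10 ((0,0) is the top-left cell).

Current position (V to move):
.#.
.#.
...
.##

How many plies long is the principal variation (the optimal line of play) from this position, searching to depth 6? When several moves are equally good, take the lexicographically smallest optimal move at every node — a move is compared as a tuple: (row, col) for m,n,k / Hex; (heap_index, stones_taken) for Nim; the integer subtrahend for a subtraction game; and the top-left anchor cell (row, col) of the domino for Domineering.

PV length from [.#./.#./.../.##]: 3 plies

[.#./.#./.../.##] V move#1: V00:+1/##./##./.../.##*, V02:+1/.##/.##/.../.##, V10:+1/.#./##./#../.##, V12:+1/.#./.##/..#/.##, V20:+1/.#./.#./#../###
[##./##./.../.##] H move#2: H20:-1/##./##./##./.##*, H21:-1/##./##./.##/.##
[##./##./##./.##] V move#3: V02:+1/###/###/##./.##*, V12:+1/##./###/###/.##
[###/###/##./.##] end (terminal -1, H#4); searched .#./.#./.../.## to 6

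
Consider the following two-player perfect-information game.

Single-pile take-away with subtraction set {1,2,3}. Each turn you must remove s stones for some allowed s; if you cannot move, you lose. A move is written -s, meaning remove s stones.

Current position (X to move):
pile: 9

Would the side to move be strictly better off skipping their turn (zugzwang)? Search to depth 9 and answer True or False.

ply 1, X at 9 | -1=+1→8*; -2=-1→7; -3=-1→6
ply 2, O at 8 | -1=-1→7*; -2=-1→6; -3=-1→5
ply 3, X at 7 | -1=-1→6; -2=-1→5; -3=+1→4*
ply 4, O at 4 | -1=-1→3*; -2=-1→2; -3=-1→1
ply 5, X at 3 | -1=-1→2; -2=-1→1; -3=+1→0*
ply 6: 0 is terminal -1 (O); from 9 depth 9
if X skipped the turn, O would face:
~ ply 1, O at 9 | -1=+1→8*; -2=-1→7; -3=-1→6
~ ply 2, X at 8 | -1=-1→7*; -2=-1→6; -3=-1→5
~ ply 3, O at 7 | -1=-1→6; -2=-1→5; -3=+1→4*
~ ply 4, X at 4 | -1=-1→3*; -2=-1→2; -3=-1→1
~ ply 5, O at 3 | -1=-1→2; -2=-1→1; -3=+1→0*
~ ply 6: 0 is terminal -1 (X); from 9 depth 9
compare (X): move=+1 vs pass=-1

zugzwang(9, X) = False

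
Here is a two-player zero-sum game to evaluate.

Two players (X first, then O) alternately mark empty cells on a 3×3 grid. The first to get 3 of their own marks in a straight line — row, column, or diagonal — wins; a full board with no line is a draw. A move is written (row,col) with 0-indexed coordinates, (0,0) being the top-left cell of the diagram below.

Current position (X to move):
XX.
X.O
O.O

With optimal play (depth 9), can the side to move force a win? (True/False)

X winning at [XX./X.O/O.O]: True

ply 1, X at XX./X.O/O.O | (0,2)=+1→XXX/X.O/O.O*; (1,1)=-1→XX./XXO/O.O; (2,1)=-1→XX./X.O/OXO
ply 2: XXX/X.O/O.O is terminal -1 (O); from XX./X.O/O.O depth 9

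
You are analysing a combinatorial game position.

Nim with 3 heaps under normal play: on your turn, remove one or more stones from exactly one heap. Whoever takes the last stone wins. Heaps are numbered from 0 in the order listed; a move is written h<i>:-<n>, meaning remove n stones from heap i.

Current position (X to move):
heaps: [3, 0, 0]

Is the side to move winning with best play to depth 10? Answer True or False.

X winning at [(3,0,0)]: True

ply 1, X at (3,0,0) | h0:-1=-1→(2,0,0); h0:-2=-1→(1,0,0); h0:-3=+1→(0,0,0)*
ply 2: (0,0,0) is terminal -1 (O); from (3,0,0) depth 10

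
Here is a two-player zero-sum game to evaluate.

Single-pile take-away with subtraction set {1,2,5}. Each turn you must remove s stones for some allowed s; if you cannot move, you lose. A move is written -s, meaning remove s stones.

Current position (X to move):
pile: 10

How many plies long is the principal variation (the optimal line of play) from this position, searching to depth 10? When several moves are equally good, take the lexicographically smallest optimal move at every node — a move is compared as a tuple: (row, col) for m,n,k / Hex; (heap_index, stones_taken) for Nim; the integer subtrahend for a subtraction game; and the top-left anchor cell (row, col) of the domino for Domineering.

PV length from [10]: 7 plies

ply 1, X at 10 | -1=+1→9*; -2=-1→8; -5=-1→5
ply 2, O at 9 | -1=-1→8*; -2=-1→7; -5=-1→4
ply 3, X at 8 | -1=-1→7; -2=+1→6*; -5=+1→3
ply 4, O at 6 | -1=-1→5*; -2=-1→4; -5=-1→1
ply 5, X at 5 | -1=-1→4; -2=+1→3*; -5=+1→0
ply 6, O at 3 | -1=-1→2*; -2=-1→1
ply 7, X at 2 | -1=-1→1; -2=+1→0*
ply 8: 0 is terminal -1 (O); from 10 depth 10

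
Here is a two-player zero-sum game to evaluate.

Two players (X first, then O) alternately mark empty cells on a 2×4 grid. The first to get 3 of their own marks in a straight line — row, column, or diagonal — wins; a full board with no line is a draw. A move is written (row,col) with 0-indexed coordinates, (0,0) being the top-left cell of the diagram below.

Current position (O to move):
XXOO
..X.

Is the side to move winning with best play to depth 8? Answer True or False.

ply 1, O at XXOO/..X. | (1,0)=+0→XXOO/O.X.*; (1,1)=+0→XXOO/.OX.; (1,3)=+0→XXOO/..XO
ply 2, X at XXOO/O.X. | (1,1)=+0→XXOO/OXX.*; (1,3)=+0→XXOO/O.XX
ply 3, O at XXOO/OXX. | (1,3)=+0→XXOO/OXXO*
ply 4: XXOO/OXXO is terminal +0 (X); from XXOO/..X. depth 8

O winning at [XXOO/..X.]: False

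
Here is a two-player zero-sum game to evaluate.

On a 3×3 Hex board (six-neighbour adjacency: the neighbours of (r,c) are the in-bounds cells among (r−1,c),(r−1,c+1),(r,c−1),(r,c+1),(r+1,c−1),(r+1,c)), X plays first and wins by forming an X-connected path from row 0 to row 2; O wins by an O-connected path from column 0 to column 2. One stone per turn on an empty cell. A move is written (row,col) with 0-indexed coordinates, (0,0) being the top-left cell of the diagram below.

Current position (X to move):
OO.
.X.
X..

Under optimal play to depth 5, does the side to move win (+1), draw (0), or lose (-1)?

value(OO./.X./X.., X) = +1

p1 X@[OO./.X./X..]: (0,2)[OOX/.X./X..]+1* (1,0)[OO./XX./X..]-1 (1,2)[OO./.XX/X..]-1 (2,1)[OO./.X./XX.]-1 (2,2)[OO./.X./X.X]-1
p2 O@[OOX/.X./X..] terminal -1; root [OO./.X./X..] d5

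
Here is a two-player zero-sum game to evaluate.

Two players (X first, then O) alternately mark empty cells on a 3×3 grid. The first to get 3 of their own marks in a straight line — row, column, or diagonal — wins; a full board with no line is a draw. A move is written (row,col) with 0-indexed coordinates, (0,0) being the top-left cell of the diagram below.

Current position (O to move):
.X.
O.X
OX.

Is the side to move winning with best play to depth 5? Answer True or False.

[.X./O.X/OX.] O move#1: (0,0):+1/OX./O.X/OX.*, (0,2):-1/.XO/O.X/OX., (1,1):+1/.X./OOX/OX., (2,2):-1/.X./O.X/OXO
[OX./O.X/OX.] end (terminal -1, X#2); searched .X./O.X/OX. to 5

O winning at [.X./O.X/OX.]: True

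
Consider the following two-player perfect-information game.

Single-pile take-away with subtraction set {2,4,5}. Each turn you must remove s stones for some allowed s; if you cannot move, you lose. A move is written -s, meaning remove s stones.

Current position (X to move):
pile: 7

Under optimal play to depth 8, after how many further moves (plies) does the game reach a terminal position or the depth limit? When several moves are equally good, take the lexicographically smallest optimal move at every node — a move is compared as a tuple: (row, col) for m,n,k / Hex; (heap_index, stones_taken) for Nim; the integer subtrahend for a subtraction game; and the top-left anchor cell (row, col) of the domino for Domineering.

PV length from [7]: 2 plies

ply 1, X at 7 | -2=-1→5*; -4=-1→3; -5=-1→2
ply 2, O at 5 | -2=-1→3; -4=+1→1*; -5=+1→0
ply 3: 1 is terminal -1 (X); from 7 depth 8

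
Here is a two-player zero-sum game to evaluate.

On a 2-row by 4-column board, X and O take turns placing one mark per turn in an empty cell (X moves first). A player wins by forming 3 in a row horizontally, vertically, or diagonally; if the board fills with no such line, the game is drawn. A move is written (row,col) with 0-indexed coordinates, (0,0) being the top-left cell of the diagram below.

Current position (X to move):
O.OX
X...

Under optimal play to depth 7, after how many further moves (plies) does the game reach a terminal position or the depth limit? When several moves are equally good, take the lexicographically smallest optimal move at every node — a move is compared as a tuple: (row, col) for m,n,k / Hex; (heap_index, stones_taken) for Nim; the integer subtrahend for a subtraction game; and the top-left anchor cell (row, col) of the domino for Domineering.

[O.OX/X...] X move#1: (0,1):+0/OXOX/X...*, (1,1):-1/O.OX/XX.., (1,2):-1/O.OX/X.X., (1,3):-1/O.OX/X..X
[OXOX/X...] O move#2: (1,1):+0/OXOX/XO..*, (1,2):+0/OXOX/X.O., (1,3):+0/OXOX/X..O
[OXOX/XO..] X move#3: (1,2):+0/OXOX/XOX.*, (1,3):+0/OXOX/XO.X
[OXOX/XOX.] O move#4: (1,3):+0/OXOX/XOXO*
[OXOX/XOXO] end (terminal +0, X#5); searched O.OX/X... to 7

PV length from [O.OX/X...]: 4 plies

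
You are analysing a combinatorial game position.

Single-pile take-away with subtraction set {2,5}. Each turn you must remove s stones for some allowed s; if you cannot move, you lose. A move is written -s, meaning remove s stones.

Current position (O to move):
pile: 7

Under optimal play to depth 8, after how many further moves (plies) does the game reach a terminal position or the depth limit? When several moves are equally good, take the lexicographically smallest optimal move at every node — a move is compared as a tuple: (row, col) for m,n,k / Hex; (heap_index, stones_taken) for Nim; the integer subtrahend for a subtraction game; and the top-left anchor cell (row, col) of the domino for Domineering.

PV length from [7]: 2 plies

ply 1, O at 7 | -2=-1→5*; -5=-1→2
ply 2, X at 5 | -2=-1→3; -5=+1→0*
ply 3: 0 is terminal -1 (O); from 7 depth 8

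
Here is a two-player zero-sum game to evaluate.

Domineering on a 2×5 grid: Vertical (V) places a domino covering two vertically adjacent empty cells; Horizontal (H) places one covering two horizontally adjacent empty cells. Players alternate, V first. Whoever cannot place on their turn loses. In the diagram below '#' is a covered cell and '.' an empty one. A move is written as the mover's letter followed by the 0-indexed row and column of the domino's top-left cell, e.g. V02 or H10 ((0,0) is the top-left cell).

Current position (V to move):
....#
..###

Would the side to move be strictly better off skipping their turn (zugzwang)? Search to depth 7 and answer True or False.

zugzwang(....#/..###, V) = False

ply 1, V at ....#/..### | V00=-1→#...#/#.###; V01=+1→.#..#/.####*
ply 2, H at .#..#/.#### | H02=-1→.####/.####*
ply 3, V at .####/.#### | V00=+1→#####/#####*
ply 4: #####/##### is terminal -1 (H); from ....#/..### depth 7
suppose V passes — search the same position with H to move:
pass> ply 1, H at ....#/..### | H00=+1→##..#/..###*; H01=-1→.##.#/..###; H02=-1→..###/..###; H10=+1→....#/#####
pass> ply 2: ##..#/..### is terminal -1 (V); from ....#/..### depth 7
for V: play +1, pass -1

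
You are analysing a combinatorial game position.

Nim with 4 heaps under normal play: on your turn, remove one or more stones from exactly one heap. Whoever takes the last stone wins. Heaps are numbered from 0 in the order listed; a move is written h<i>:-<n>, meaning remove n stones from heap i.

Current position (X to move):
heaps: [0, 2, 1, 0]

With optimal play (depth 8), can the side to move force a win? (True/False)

X winning at [(0,2,1,0)]: True

[(0,2,1,0)] X move#1: h1:-1:+1/(0,1,1,0)*, h1:-2:-1/(0,0,1,0), h2:-1:-1/(0,2,0,0)
[(0,1,1,0)] O move#2: h1:-1:-1/(0,0,1,0)*, h2:-1:-1/(0,1,0,0)
[(0,0,1,0)] X move#3: h2:-1:+1/(0,0,0,0)*
[(0,0,0,0)] end (terminal -1, O#4); searched (0,2,1,0) to 8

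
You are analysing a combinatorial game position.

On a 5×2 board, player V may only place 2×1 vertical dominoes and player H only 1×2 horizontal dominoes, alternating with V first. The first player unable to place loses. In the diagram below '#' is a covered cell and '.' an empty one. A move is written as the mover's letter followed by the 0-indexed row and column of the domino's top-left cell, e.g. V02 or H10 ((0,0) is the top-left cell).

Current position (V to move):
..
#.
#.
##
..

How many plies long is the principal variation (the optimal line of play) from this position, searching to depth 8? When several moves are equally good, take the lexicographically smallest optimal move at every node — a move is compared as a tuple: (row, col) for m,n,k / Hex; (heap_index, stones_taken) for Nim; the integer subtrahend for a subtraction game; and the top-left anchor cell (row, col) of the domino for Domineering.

PV length from [../#./#./##/..]: 2 plies

ply 1, V at ../#./#./##/.. | V01=-1→.#/##/#./##/..*; V11=-1→../##/##/##/..
ply 2, H at .#/##/#./##/.. | H40=+1→.#/##/#./##/##*
ply 3: .#/##/#./##/## is terminal -1 (V); from ../#./#./##/.. depth 8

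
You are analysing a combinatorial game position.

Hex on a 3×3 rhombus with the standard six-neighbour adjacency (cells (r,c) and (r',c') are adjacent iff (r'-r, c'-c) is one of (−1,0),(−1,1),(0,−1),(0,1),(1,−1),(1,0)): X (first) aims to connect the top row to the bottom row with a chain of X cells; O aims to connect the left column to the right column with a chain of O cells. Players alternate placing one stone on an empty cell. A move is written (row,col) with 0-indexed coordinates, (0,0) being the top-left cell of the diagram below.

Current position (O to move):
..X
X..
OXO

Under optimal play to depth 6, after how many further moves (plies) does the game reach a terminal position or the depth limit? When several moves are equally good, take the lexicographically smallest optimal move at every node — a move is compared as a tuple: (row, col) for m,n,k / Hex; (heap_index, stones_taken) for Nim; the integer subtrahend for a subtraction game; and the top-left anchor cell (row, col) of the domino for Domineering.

[..X/X../OXO] O move#1: (0,0):-1/O.X/X../OXO*, (0,1):-1/.OX/X../OXO, (1,1):-1/..X/XO./OXO, (1,2):-1/..X/X.O/OXO
[O.X/X../OXO] X move#2: (0,1):+1/OXX/X../OXO*, (1,1):+1/O.X/XX./OXO, (1,2):+1/O.X/X.X/OXO
[OXX/X../OXO] O move#3: (1,1):-1/OXX/XO./OXO*, (1,2):-1/OXX/X.O/OXO
[OXX/XO./OXO] X move#4: (1,2):+1/OXX/XOX/OXO*
[OXX/XOX/OXO] end (terminal -1, O#5); searched ..X/X../OXO to 6

PV length from [..X/X../OXO]: 4 plies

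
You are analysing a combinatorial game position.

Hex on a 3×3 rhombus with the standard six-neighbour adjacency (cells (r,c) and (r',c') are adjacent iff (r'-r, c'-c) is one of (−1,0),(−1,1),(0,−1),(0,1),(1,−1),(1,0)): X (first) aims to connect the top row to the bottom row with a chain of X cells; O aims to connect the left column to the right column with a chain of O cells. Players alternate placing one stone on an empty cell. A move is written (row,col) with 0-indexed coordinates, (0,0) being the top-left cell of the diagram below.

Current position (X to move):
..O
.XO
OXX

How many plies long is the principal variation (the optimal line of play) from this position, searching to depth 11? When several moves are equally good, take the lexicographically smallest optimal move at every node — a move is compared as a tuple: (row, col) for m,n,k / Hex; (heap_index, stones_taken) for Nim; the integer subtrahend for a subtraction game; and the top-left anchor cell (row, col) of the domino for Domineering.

PV length from [..O/.XO/OXX]: 3 plies

[..O/.XO/OXX] X move#1: (0,0):+1/X.O/.XO/OXX*, (0,1):+1/.XO/.XO/OXX, (1,0):+1/..O/XXO/OXX
[X.O/.XO/OXX] O move#2: (0,1):-1/XOO/.XO/OXX*, (1,0):-1/X.O/OXO/OXX
[XOO/.XO/OXX] X move#3: (1,0):+1/XOO/XXO/OXX*
[XOO/XXO/OXX] end (terminal -1, O#4); searched ..O/.XO/OXX to 11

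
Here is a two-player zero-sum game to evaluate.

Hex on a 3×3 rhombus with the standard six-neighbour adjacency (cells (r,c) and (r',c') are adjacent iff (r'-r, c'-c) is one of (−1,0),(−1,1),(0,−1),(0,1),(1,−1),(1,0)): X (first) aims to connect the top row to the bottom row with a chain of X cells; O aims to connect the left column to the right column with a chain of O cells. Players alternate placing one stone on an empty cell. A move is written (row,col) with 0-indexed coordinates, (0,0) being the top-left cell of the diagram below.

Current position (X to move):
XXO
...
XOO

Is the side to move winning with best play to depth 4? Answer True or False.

X winning at [XXO/.../XOO]: True

ply 1, X at XXO/.../XOO | (1,0)=+1→XXO/X../XOO*; (1,1)=+1→XXO/.X./XOO; (1,2)=+1→XXO/..X/XOO
ply 2: XXO/X../XOO is terminal -1 (O); from XXO/.../XOO depth 4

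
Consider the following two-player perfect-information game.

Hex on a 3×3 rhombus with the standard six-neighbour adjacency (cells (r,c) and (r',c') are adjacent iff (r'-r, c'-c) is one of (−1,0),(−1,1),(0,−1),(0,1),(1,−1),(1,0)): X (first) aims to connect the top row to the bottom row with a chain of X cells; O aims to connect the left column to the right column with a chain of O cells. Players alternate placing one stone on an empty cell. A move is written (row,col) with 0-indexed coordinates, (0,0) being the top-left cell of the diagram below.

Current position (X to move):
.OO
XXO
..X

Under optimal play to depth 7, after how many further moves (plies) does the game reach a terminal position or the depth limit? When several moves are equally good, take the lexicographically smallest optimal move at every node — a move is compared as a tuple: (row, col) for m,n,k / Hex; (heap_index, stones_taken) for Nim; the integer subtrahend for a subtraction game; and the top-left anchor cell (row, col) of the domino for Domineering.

ply 1, X at .OO/XXO/..X | (0,0)=+1→XOO/XXO/..X*; (2,0)=-1→.OO/XXO/X.X; (2,1)=-1→.OO/XXO/.XX
ply 2, O at XOO/XXO/..X | (2,0)=-1→XOO/XXO/O.X*; (2,1)=-1→XOO/XXO/.OX
ply 3, X at XOO/XXO/O.X | (2,1)=+1→XOO/XXO/OXX*
ply 4: XOO/XXO/OXX is terminal -1 (O); from .OO/XXO/..X depth 7

PV length from [.OO/XXO/..X]: 3 plies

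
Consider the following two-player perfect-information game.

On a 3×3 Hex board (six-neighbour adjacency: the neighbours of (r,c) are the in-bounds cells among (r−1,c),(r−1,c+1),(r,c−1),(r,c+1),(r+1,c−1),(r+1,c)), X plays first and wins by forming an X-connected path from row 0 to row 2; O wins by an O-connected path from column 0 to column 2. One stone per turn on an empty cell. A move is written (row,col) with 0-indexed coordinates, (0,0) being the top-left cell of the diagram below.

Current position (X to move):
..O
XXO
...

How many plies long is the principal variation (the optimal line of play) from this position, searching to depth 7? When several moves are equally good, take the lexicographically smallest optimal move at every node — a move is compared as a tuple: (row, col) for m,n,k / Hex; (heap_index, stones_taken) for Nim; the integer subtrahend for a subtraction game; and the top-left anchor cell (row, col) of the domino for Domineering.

PV length from [..O/XXO/...]: 3 plies

ply 1, X at ..O/XXO/... | (0,0)=+1→X.O/XXO/...*; (0,1)=+1→.XO/XXO/...; (2,0)=+1→..O/XXO/X..; (2,1)=+1→..O/XXO/.X.; (2,2)=+1→..O/XXO/..X
ply 2, O at X.O/XXO/... | (0,1)=-1→XOO/XXO/...*; (2,0)=-1→X.O/XXO/O..; (2,1)=-1→X.O/XXO/.O.; (2,2)=-1→X.O/XXO/..O
ply 3, X at XOO/XXO/... | (2,0)=+1→XOO/XXO/X..*; (2,1)=+1→XOO/XXO/.X.; (2,2)=+1→XOO/XXO/..X
ply 4: XOO/XXO/X.. is terminal -1 (O); from ..O/XXO/... depth 7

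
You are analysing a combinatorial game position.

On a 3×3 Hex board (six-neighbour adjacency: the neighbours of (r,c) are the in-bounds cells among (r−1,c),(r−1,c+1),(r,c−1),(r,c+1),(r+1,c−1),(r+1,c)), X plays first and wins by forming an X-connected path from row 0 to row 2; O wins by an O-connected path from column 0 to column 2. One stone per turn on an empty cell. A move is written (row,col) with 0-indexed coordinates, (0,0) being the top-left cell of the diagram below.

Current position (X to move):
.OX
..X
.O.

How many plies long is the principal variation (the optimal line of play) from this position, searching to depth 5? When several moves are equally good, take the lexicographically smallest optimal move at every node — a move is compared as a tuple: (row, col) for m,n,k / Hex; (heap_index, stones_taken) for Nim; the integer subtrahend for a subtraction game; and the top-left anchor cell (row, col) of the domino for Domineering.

PV length from [.OX/..X/.O.]: 5 plies

p1 X@[.OX/..X/.O.]: (0,0)[XOX/..X/.O.]+1* (1,0)[.OX/X.X/.O.]+1 (1,1)[.OX/.XX/.O.]+1 (2,0)[.OX/..X/XO.]+1 (2,2)[.OX/..X/.OX]+1
p2 O@[XOX/..X/.O.]: (1,0)[XOX/O.X/.O.]-1* (1,1)[XOX/.OX/.O.]-1 (2,0)[XOX/..X/OO.]-1 (2,2)[XOX/..X/.OO]-1
p3 X@[XOX/O.X/.O.]: (1,1)[XOX/OXX/.O.]+1* (2,0)[XOX/O.X/XO.]+1 (2,2)[XOX/O.X/.OX]+1
p4 O@[XOX/OXX/.O.]: (2,0)[XOX/OXX/OO.]-1* (2,2)[XOX/OXX/.OO]-1
p5 X@[XOX/OXX/OO.]: (2,2)[XOX/OXX/OOX]+1*
p6 O@[XOX/OXX/OOX] terminal -1; root [.OX/..X/.O.] d5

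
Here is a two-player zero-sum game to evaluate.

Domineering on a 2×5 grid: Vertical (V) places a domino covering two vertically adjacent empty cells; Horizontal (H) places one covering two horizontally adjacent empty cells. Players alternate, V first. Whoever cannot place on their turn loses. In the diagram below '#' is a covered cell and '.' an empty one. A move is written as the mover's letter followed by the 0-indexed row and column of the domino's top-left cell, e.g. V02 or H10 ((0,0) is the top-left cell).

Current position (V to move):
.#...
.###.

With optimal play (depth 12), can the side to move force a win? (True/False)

V winning at [.#.../.###.]: True

[.#.../.###.] V move#1: V00:-1/##.../####., V04:+1/.#..#/.####*
[.#..#/.####] H move#2: H02:-1/.####/.####*
[.####/.####] V move#3: V00:+1/#####/#####*
[#####/#####] end (terminal -1, H#4); searched .#.../.###. to 12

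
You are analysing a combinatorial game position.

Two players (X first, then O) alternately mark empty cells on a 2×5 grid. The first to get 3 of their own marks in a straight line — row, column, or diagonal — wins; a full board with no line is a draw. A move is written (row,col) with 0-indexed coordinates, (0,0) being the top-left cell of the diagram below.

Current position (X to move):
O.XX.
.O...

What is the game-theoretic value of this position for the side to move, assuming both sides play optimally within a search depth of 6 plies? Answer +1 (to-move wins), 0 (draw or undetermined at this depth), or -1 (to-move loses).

p1 X@[O.XX./.O...]: (0,1)[OXXX./.O...]+1* (0,4)[O.XXX/.O...]+1 (1,0)[O.XX./XO...]+1 (1,2)[O.XX./.OX..]+1 (1,3)[O.XX./.O.X.]+1 (1,4)[O.XX./.O..X]+1
p2 O@[OXXX./.O...] terminal -1; root [O.XX./.O...] d6

value(O.XX./.O..., X) = +1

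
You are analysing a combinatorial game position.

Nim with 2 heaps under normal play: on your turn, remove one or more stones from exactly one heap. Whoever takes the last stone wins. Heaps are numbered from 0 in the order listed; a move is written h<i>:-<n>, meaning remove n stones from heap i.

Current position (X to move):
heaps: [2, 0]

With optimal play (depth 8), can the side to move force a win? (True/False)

[(2,0)] X move#1: h0:-1:-1/(1,0), h0:-2:+1/(0,0)*
[(0,0)] end (terminal -1, O#2); searched (2,0) to 8

X winning at [(2,0)]: True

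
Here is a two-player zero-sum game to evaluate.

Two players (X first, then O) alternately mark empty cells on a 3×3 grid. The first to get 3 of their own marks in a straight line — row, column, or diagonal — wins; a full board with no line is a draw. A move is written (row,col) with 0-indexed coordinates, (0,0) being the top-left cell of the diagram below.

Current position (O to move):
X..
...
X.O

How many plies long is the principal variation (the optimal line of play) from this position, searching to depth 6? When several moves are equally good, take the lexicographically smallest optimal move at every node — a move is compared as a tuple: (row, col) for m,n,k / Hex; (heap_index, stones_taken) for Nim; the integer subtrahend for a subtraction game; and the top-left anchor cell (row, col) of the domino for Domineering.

PV length from [X../.../X.O]: 4 plies

ply 1, O at X../.../X.O | (0,1)=-1→XO./.../X.O*; (0,2)=-1→X.O/.../X.O; (1,0)=-1→X../O../X.O; (1,1)=-1→X../.O./X.O; (1,2)=-1→X../..O/X.O; (2,1)=-1→X../.../XOO
ply 2, X at XO./.../X.O | (0,2)=+1→XOX/.../X.O*; (1,0)=+1→XO./X../X.O; (1,1)=+1→XO./.X./X.O; (1,2)=+0→XO./..X/X.O; (2,1)=+0→XO./.../XXO
ply 3, O at XOX/.../X.O | (1,0)=-1→XOX/O../X.O*; (1,1)=-1→XOX/.O./X.O; (1,2)=-1→XOX/..O/X.O; (2,1)=-1→XOX/.../XOO
ply 4, X at XOX/O../X.O | (1,1)=+1→XOX/OX./X.O*; (1,2)=+0→XOX/O.X/X.O; (2,1)=+0→XOX/O../XXO
ply 5: XOX/OX./X.O is terminal -1 (O); from X../.../X.O depth 6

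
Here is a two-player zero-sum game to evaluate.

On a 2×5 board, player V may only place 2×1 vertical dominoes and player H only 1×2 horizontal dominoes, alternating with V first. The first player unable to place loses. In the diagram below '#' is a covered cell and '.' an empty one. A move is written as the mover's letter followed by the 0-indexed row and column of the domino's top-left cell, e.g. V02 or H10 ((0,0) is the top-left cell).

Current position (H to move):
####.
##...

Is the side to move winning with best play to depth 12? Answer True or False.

[####./##...] H move#1: H12:-1/####./####., H13:+1/####./##.##*
[####./##.##] end (terminal -1, V#2); searched ####./##... to 12

H winning at [####./##...]: True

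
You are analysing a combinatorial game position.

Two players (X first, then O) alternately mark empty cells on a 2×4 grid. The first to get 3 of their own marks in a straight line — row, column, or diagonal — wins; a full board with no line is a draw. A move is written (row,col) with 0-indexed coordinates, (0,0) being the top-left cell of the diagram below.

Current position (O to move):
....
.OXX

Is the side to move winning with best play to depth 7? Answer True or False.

[..../.OXX] O move#1: (0,0):+0/O.../.OXX*, (0,1):+0/.O../.OXX, (0,2):+0/..O./.OXX, (0,3):+0/...O/.OXX, (1,0):+0/..../OOXX
[O.../.OXX] X move#2: (0,1):+0/OX../.OXX*, (0,2):+0/O.X./.OXX, (0,3):+0/O..X/.OXX, (1,0):+0/O.../XOXX
[OX../.OXX] O move#3: (0,2):+0/OXO./.OXX*, (0,3):+0/OX.O/.OXX, (1,0):+0/OX../OOXX
[OXO./.OXX] X move#4: (0,3):+0/OXOX/.OXX*, (1,0):+0/OXO./XOXX
[OXOX/.OXX] O move#5: (1,0):+0/OXOX/OOXX*
[OXOX/OOXX] end (terminal +0, X#6); searched ..../.OXX to 7

O winning at [..../.OXX]: False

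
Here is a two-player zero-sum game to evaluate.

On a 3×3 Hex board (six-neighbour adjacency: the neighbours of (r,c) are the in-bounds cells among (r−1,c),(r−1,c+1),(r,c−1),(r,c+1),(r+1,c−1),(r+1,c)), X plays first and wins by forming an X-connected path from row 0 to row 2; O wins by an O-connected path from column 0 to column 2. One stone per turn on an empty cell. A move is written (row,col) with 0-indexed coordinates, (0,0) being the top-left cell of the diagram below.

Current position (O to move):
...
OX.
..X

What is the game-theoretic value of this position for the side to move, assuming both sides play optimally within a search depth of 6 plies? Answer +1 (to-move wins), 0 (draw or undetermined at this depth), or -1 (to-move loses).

ply 1, O at .../OX./..X | (0,0)=-1→O../OX./..X*; (0,1)=-1→.O./OX./..X; (0,2)=-1→..O/OX./..X; (1,2)=-1→.../OXO/..X; (2,0)=-1→.../OX./O.X; (2,1)=-1→.../OX./.OX
ply 2, X at O../OX./..X | (0,1)=+1→OX./OX./..X*; (0,2)=+1→O.X/OX./..X; (1,2)=+1→O../OXX/..X; (2,0)=+1→O../OX./X.X; (2,1)=+1→O../OX./.XX
ply 3, O at OX./OX./..X | (0,2)=-1→OXO/OX./..X*; (1,2)=-1→OX./OXO/..X; (2,0)=-1→OX./OX./O.X; (2,1)=-1→OX./OX./.OX
ply 4, X at OXO/OX./..X | (1,2)=+1→OXO/OXX/..X*; (2,0)=+1→OXO/OX./X.X; (2,1)=+1→OXO/OX./.XX
ply 5: OXO/OXX/..X is terminal -1 (O); from .../OX./..X depth 6

value(.../OX./..X, O) = -1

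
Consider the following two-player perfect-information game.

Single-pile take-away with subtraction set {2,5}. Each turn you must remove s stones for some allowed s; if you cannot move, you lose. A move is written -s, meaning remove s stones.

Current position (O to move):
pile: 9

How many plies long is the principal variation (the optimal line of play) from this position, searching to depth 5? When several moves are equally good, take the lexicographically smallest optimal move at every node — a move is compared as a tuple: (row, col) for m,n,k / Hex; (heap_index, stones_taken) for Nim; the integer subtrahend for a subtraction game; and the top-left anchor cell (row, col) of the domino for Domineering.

p1 O@[9]: -2[7]+1* -5[4]+1
p2 X@[7]: -2[5]-1* -5[2]-1
p3 O@[5]: -2[3]-1 -5[0]+1*
p4 X@[0] terminal -1; root [9] d5

PV length from [9]: 3 plies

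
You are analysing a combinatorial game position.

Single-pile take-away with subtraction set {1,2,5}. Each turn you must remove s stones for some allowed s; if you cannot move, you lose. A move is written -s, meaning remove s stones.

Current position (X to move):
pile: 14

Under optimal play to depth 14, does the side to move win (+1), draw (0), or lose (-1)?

[14] X move#1: -1:-1/13, -2:+1/12*, -5:+1/9
[12] O move#2: -1:-1/11*, -2:-1/10, -5:-1/7
[11] X move#3: -1:-1/10, -2:+1/9*, -5:+1/6
[9] O move#4: -1:-1/8*, -2:-1/7, -5:-1/4
[8] X move#5: -1:-1/7, -2:+1/6*, -5:+1/3
[6] O move#6: -1:-1/5*, -2:-1/4, -5:-1/1
[5] X move#7: -1:-1/4, -2:+1/3*, -5:+1/0
[3] O move#8: -1:-1/2*, -2:-1/1
[2] X move#9: -1:-1/1, -2:+1/0*
[0] end (terminal -1, O#10); searched 14 to 14

value(14, X) = +1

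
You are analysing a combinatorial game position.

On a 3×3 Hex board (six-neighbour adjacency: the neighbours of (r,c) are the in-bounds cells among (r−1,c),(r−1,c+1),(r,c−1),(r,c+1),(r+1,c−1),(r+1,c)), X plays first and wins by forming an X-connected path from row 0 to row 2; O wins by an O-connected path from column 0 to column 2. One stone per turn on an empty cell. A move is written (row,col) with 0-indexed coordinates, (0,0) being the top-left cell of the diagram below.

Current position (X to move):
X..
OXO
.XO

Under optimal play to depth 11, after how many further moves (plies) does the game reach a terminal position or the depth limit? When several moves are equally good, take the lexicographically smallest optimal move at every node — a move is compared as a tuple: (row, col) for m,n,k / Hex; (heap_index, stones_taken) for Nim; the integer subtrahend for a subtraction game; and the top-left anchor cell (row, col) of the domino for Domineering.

PV length from [X../OXO/.XO]: 1 ply

[X../OXO/.XO] X move#1: (0,1):+1/XX./OXO/.XO*, (0,2):+1/X.X/OXO/.XO, (2,0):+1/X../OXO/XXO
[XX./OXO/.XO] end (terminal -1, O#2); searched X../OXO/.XO to 11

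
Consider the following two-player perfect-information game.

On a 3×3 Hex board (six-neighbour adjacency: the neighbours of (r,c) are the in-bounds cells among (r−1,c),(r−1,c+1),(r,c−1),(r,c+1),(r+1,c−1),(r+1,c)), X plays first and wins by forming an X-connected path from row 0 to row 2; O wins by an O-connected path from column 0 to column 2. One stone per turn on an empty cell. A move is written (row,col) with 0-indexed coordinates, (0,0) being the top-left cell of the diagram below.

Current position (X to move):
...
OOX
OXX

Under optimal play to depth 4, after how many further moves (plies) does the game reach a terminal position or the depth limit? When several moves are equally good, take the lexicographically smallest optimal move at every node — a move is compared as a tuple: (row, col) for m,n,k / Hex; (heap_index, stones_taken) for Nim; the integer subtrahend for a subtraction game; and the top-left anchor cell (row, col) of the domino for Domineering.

PV length from [.../OOX/OXX]: 1 ply

ply 1, X at .../OOX/OXX | (0,0)=-1→X../OOX/OXX; (0,1)=-1→.X./OOX/OXX; (0,2)=+1→..X/OOX/OXX*
ply 2: ..X/OOX/OXX is terminal -1 (O); from .../OOX/OXX depth 4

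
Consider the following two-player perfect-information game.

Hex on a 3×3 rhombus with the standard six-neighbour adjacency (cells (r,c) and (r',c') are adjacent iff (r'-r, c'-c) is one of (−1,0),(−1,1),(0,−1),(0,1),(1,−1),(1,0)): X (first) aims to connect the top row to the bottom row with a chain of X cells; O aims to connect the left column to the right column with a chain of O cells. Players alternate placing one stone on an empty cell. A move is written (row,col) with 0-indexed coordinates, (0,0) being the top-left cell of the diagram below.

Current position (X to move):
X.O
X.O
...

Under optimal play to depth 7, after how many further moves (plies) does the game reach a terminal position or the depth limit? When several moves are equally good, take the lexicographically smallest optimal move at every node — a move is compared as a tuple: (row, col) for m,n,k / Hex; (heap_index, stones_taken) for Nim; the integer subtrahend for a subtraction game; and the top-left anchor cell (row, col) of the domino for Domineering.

[X.O/X.O/...] X move#1: (0,1):-1/XXO/X.O/..., (1,1):+1/X.O/XXO/...*, (2,0):+1/X.O/X.O/X.., (2,1):+1/X.O/X.O/.X., (2,2):-1/X.O/X.O/..X
[X.O/XXO/...] O move#2: (0,1):-1/XOO/XXO/...*, (2,0):-1/X.O/XXO/O.., (2,1):-1/X.O/XXO/.O., (2,2):-1/X.O/XXO/..O
[XOO/XXO/...] X move#3: (2,0):+1/XOO/XXO/X..*, (2,1):+1/XOO/XXO/.X., (2,2):+1/XOO/XXO/..X
[XOO/XXO/X..] end (terminal -1, O#4); searched X.O/X.O/... to 7

PV length from [X.O/X.O/...]: 3 plies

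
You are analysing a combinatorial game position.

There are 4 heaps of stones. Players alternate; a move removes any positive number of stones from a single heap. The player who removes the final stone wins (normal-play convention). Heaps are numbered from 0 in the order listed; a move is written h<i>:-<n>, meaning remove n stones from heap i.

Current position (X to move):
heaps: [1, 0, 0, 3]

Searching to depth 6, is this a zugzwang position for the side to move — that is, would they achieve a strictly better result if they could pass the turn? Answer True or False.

zugzwang((1,0,0,3), X) = False

[(1,0,0,3)] X move#1: h0:-1:-1/(0,0,0,3), h3:-1:-1/(1,0,0,2), h3:-2:+1/(1,0,0,1)*, h3:-3:-1/(1,0,0,0)
[(1,0,0,1)] O move#2: h0:-1:-1/(0,0,0,1)*, h3:-1:-1/(1,0,0,0)
[(0,0,0,1)] X move#3: h3:-1:+1/(0,0,0,0)*
[(0,0,0,0)] end (terminal -1, O#4); searched (1,0,0,3) to 6
pass branch (O moves first from the same position):
  | [(1,0,0,3)] O move#1: h0:-1:-1/(0,0,0,3), h3:-1:-1/(1,0,0,2), h3:-2:+1/(1,0,0,1)*, h3:-3:-1/(1,0,0,0)
  | [(1,0,0,1)] X move#2: h0:-1:-1/(0,0,0,1)*, h3:-1:-1/(1,0,0,0)
  | [(0,0,0,1)] O move#3: h3:-1:+1/(0,0,0,0)*
  | [(0,0,0,0)] end (terminal -1, X#4); searched (1,0,0,3) to 6
X moving scores +1; X passing scores -1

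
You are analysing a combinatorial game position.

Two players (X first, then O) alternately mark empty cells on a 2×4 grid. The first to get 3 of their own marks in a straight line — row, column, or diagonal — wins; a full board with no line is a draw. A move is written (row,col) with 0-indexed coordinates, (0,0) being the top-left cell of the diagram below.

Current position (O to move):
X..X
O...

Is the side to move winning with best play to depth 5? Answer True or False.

ply 1, O at X..X/O... | (0,1)=+0→XO.X/O...*; (0,2)=+0→X.OX/O...; (1,1)=+0→X..X/OO..; (1,2)=+0→X..X/O.O.; (1,3)=+0→X..X/O..O
ply 2, X at XO.X/O... | (0,2)=+0→XOXX/O...*; (1,1)=+0→XO.X/OX..; (1,2)=+0→XO.X/O.X.; (1,3)=+0→XO.X/O..X
ply 3, O at XOXX/O... | (1,1)=+0→XOXX/OO..*; (1,2)=+0→XOXX/O.O.; (1,3)=+0→XOXX/O..O
ply 4, X at XOXX/OO.. | (1,2)=+0→XOXX/OOX.*; (1,3)=-1→XOXX/OO.X
ply 5, O at XOXX/OOX. | (1,3)=+0→XOXX/OOXO*
ply 6: XOXX/OOXO is terminal +0 (X); from X..X/O... depth 5

O winning at [X..X/O...]: False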